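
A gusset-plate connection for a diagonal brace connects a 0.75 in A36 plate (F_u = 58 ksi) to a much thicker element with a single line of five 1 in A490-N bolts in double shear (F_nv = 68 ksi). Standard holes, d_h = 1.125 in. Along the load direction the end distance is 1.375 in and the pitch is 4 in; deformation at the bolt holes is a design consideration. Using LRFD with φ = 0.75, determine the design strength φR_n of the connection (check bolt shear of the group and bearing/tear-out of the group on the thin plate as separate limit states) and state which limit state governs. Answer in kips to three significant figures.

Bolt shear: A_b = π·1²/4 = 0.7854 in²; R_n = 68 × 0.7854 × 5 × 2 = 534.1 kips → 0.75 × 534.1 = 401 kips.
Bearing (1.2 l_c t F_u ≤ 2.4 d t F_u): upper limit = 2.4·1·0.75·58 = 104.4 kips.
  Edge l_c = 1.375 − 1.125/2 = 0.8125 → r_n = 42.41 kips; interior l_c = 4 − 1.125 = 2.875 → r_n = 104.4 kips.
  R_n,bearing = 1·42.41 + 4·104.4 = 460 kips → 0.75 × 460 = 345 kips.
Bearing governs: 345 kips.

345 kips (bearing governs)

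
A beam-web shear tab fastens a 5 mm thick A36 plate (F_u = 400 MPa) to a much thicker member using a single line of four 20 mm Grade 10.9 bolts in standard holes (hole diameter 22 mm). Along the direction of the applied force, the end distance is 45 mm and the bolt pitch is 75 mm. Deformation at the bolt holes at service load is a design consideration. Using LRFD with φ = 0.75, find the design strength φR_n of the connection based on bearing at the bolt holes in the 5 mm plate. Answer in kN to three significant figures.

Per bolt r_n = 1.2 l_c t F_u ≤ 2.4 d t F_u; upper limit = 2.4 × 20 × 5 × 400 / 1000 = 96 kN.
Edge bolt: l_c = 45 − 22/2 = 34 mm → 1.2 × 34 × 5 × 400 / 1000 = 81.6 → r_n = 81.6 kN.
Interior bolts: l_c = 75 − 22 = 53 mm → 1.2 × 53 × 5 × 400 / 1000 = 127.2 → r_n = 96 kN.
R_n = 1 × 81.6 + 3 × 96 = 369.6 kN.
Design strength φR_n = 0.75 × 369.6 = 277 kN.

277 kN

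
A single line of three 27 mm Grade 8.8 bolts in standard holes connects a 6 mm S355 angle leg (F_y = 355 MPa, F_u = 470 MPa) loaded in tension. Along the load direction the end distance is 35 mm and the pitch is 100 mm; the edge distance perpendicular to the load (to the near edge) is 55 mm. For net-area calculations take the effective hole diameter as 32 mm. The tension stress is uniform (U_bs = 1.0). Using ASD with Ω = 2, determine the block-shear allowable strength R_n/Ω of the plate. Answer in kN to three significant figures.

Shear plane L_v = 35 + 2·100 = 235 mm; A_gv = 235 × 6 = 1410 mm².
A_nv = (235 − 2.5·32) × 6 = 930 mm².
A_nt = (55 − 0.5·32) × 6 = 234 mm².
0.6 F_u A_nv = 262.3 kN; 0.6 F_y A_gv = 300.3 kN → shear rupture governs the shear term.
R_n = 262.3 + 1.0 × 470 × 234 / 1000 = 372.2 kN.
Allowable strength R_n/Ω = 372.2 / 2 = 186 kN.

186 kN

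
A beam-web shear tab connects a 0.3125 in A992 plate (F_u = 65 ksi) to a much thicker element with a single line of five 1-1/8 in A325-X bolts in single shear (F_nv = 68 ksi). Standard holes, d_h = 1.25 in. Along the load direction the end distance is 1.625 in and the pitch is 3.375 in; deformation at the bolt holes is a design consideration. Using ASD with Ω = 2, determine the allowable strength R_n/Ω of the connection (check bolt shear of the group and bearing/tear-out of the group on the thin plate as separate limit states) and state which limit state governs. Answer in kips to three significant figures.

Bolt shear: A_b = π·1.125²/4 = 0.994 in²; R_n = 68 × 0.994 × 5 × 1 = 338 kips → 338 / 2 = 169 kips.
Bearing (1.2 l_c t F_u ≤ 2.4 d t F_u): upper limit = 2.4·1.125·0.3125·65 = 54.84 kips.
  Edge l_c = 1.625 − 1.25/2 = 1 → r_n = 24.38 kips; interior l_c = 3.375 − 1.25 = 2.125 → r_n = 51.8 kips.
  R_n,bearing = 1·24.38 + 4·51.8 = 231.6 kips → 231.6 / 2 = 116 kips.
Bearing governs: 116 kips.

116 kips (bearing governs)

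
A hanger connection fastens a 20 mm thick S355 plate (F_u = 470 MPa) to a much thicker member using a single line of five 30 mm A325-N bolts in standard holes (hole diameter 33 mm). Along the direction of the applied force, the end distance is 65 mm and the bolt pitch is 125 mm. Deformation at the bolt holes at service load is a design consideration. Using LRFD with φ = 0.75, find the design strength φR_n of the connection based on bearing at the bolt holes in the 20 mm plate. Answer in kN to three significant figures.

Per bolt r_n = 1.2 l_c t F_u ≤ 2.4 d t F_u; upper limit = 2.4 × 30 × 20 × 470 / 1000 = 676.8 kN.
Edge bolt: l_c = 65 − 33/2 = 48.5 mm → 1.2 × 48.5 × 20 × 470 / 1000 = 547.1 → r_n = 547.1 kN.
Interior bolts: l_c = 125 − 33 = 92 mm → 1.2 × 92 × 20 × 470 / 1000 = 1038 → r_n = 676.8 kN.
R_n = 1 × 547.1 + 4 × 676.8 = 3254 kN.
Design strength φR_n = 0.75 × 3254 = 2440 kN.

2440 kN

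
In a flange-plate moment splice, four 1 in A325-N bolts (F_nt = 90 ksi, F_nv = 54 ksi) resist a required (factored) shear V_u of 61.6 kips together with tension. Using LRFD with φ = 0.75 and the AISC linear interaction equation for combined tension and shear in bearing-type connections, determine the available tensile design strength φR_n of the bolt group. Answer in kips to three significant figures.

173 kips

A_b = π·1²/4 = 0.7854 in²; f_rv = 61.6 / (4 × 0.7854) = 19.61 ksi.
F'_nt = 1.3 F_nt − (F_nt / φF_nv) f_rv = 1.3·90 − (90/(0.75·54))·19.61 = 73.43 ksi, capped at F_nt → F'_nt = 73.43 ksi.
R_n = F'_nt · A_b · n = 73.43 × 0.7854 × 4 = 230.7 kips.
Design strength φR_n = 0.75 × 230.7 = 173 kips.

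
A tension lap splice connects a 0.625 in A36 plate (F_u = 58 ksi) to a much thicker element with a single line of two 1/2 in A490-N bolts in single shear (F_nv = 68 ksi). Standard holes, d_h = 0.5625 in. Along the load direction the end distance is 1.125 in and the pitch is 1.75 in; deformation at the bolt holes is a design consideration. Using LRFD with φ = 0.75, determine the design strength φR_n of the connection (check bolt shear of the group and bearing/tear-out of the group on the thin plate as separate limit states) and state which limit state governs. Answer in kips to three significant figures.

Bolt shear: A_b = π·0.5²/4 = 0.1963 in²; R_n = 68 × 0.1963 × 2 × 1 = 26.7 kips → 0.75 × 26.7 = 20 kips.
Bearing (1.2 l_c t F_u ≤ 2.4 d t F_u): upper limit = 2.4·0.5·0.625·58 = 43.5 kips.
  Edge l_c = 1.125 − 0.5625/2 = 0.8438 → r_n = 36.7 kips; interior l_c = 1.75 − 0.5625 = 1.188 → r_n = 43.5 kips.
  R_n,bearing = 1·36.7 + 1·43.5 = 80.2 kips → 0.75 × 80.2 = 60.2 kips.
Bolt shear governs: 20 kips.

20 kips (bolt shear governs)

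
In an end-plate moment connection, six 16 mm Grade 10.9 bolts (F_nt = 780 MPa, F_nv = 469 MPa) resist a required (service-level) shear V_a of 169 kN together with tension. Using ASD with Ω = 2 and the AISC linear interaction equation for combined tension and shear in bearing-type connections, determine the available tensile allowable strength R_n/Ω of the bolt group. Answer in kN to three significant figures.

331 kN

A_b = π·16²/4 = 201.1 mm²; f_rv = 169 × 1000 / (6 × 201.1) = 140.1 MPa.
F'_nt = 1.3 F_nt − (Ω F_nt / F_nv) f_rv = 1.3·780 − (2·780/469)·140.1 = 548 MPa, capped at F_nt → F'_nt = 548 MPa.
R_n = F'_nt · A_b · n = 548 × 201.1 × 6 / 1000 = 661.1 kN.
Allowable strength R_n/Ω = 661.1 / 2 = 331 kN.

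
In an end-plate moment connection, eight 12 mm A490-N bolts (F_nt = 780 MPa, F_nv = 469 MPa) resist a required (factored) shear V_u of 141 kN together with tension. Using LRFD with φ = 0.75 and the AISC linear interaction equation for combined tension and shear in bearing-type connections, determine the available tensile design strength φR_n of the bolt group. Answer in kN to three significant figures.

454 kN

A_b = π·12²/4 = 113.1 mm²; f_rv = 141 × 1000 / (8 × 113.1) = 155.8 MPa.
F'_nt = 1.3 F_nt − (F_nt / φF_nv) f_rv = 1.3·780 − (780/(0.75·469))·155.8 = 668.4 MPa, capped at F_nt → F'_nt = 668.4 MPa.
R_n = F'_nt · A_b · n = 668.4 × 113.1 × 8 / 1000 = 604.8 kN.
Design strength φR_n = 0.75 × 604.8 = 454 kN.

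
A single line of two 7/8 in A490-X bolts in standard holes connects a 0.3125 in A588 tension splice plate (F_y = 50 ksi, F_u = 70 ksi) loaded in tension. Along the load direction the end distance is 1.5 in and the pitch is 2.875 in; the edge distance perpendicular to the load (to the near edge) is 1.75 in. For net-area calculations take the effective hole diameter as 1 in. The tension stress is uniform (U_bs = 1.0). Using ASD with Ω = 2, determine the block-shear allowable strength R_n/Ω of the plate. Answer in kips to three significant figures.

32.5 kips

Shear plane L_v = 1.5 + 1·2.875 = 4.375 in; A_gv = 4.375 × 0.3125 = 1.367 in².
A_nv = (4.375 − 1.5·1) × 0.3125 = 0.8984 in².
A_nt = (1.75 − 0.5·1) × 0.3125 = 0.3906 in².
0.6 F_u A_nv = 37.73 kips; 0.6 F_y A_gv = 41.02 kips → shear rupture governs the shear term.
R_n = 37.73 + 1.0 × 70 × 0.3906 = 65.08 kips.
Allowable strength R_n/Ω = 65.08 / 2 = 32.5 kips.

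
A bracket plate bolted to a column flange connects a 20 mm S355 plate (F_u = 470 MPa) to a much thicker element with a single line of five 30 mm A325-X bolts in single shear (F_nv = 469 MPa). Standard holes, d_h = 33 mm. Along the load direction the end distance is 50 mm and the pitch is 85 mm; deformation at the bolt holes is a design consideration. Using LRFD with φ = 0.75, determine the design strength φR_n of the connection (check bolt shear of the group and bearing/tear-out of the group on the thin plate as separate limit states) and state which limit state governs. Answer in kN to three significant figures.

Bolt shear: A_b = π·30²/4 = 706.9 mm²; R_n = 469 × 706.9 × 5 × 1 / 1000 = 1658 kN → 0.75 × 1658 = 1240 kN.
Bearing (1.2 l_c t F_u ≤ 2.4 d t F_u): upper limit = 2.4·30·20·470 / 1000 = 676.8 kN.
  Edge l_c = 50 − 33/2 = 33.5 → r_n = 377.9 kN; interior l_c = 85 − 33 = 52 → r_n = 586.6 kN.
  R_n,bearing = 1·377.9 + 4·586.6 = 2724 kN → 0.75 × 2724 = 2040 kN.
Bolt shear governs: 1240 kN.

1240 kN (bolt shear governs)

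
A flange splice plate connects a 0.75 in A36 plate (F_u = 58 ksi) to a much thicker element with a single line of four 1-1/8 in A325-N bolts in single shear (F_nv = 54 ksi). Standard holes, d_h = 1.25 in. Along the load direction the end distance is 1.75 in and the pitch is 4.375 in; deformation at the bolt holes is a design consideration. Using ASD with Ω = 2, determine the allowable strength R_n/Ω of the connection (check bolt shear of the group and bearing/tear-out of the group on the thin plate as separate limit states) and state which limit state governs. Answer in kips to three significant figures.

Bolt shear: A_b = π·1.125²/4 = 0.994 in²; R_n = 54 × 0.994 × 4 × 1 = 214.7 kips → 214.7 / 2 = 107 kips.
Bearing (1.2 l_c t F_u ≤ 2.4 d t F_u): upper limit = 2.4·1.125·0.75·58 = 117.4 kips.
  Edge l_c = 1.75 − 1.25/2 = 1.125 → r_n = 58.72 kips; interior l_c = 4.375 − 1.25 = 3.125 → r_n = 117.4 kips.
  R_n,bearing = 1·58.72 + 3·117.4 = 411.1 kips → 411.1 / 2 = 206 kips.
Bolt shear governs: 107 kips.

107 kips (bolt shear governs)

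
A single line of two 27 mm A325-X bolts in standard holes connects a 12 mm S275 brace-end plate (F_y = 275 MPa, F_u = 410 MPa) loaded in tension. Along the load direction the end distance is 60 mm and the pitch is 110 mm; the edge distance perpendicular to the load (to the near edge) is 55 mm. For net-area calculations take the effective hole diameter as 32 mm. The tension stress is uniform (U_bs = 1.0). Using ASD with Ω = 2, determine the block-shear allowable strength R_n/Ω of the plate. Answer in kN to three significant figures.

Shear plane L_v = 60 + 1·110 = 170 mm; A_gv = 170 × 12 = 2040 mm².
A_nv = (170 − 1.5·32) × 12 = 1464 mm².
A_nt = (55 − 0.5·32) × 12 = 468 mm².
0.6 F_u A_nv = 360.1 kN; 0.6 F_y A_gv = 336.6 kN → shear yielding governs the shear term.
R_n = 336.6 + 1.0 × 410 × 468 / 1000 = 528.5 kN.
Allowable strength R_n/Ω = 528.5 / 2 = 264 kN.

264 kN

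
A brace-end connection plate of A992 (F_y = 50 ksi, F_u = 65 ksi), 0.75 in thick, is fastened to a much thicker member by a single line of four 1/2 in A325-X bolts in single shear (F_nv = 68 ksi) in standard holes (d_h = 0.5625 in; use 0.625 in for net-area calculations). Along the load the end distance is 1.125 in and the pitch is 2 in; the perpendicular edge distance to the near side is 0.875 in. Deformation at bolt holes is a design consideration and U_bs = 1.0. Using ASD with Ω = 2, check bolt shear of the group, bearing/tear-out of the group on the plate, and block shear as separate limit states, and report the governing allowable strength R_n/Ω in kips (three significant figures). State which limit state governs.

26.7 kips (bolt shear governs)

Bolt shear: A_b = π·0.5²/4 = 0.1963 in²; R_n = 68 × 0.1963 × 4 × 1 = 53.41 kips → 53.41 / 2 = 26.7 kips.
Bearing: edge l_c = 0.8438, r_n = 49.36 kips; interior l_c = 1.438, r_n = 58.5 kips; R_n = 49.36 + 3·58.5 = 224.9 kips → 112 kips.
Block shear: A_gv = 5.344, A_nv = 3.703, A_nt = 0.4219 in²; R_n = min(0.6F_uA_nv, 0.6F_yA_gv) + U_bs·F_u·A_nt = 171.8 kips → 85.9 kips.
Bolt shear governs: 26.7 kips.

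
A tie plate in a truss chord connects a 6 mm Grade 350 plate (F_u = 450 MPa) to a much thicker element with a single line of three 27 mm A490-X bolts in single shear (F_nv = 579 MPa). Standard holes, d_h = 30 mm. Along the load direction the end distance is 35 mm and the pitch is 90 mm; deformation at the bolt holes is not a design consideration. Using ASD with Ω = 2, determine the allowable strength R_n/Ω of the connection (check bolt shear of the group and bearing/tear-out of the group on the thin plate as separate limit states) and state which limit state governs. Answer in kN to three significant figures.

Bolt shear: A_b = π·27²/4 = 572.6 mm²; R_n = 579 × 572.6 × 3 × 1 / 1000 = 994.5 kN → 994.5 / 2 = 497 kN.
Bearing (1.5 l_c t F_u ≤ 3.0 d t F_u): upper limit = 3.0·27·6·450 / 1000 = 218.7 kN.
  Edge l_c = 35 − 30/2 = 20 → r_n = 81 kN; interior l_c = 90 − 30 = 60 → r_n = 218.7 kN.
  R_n,bearing = 1·81 + 2·218.7 = 518.4 kN → 518.4 / 2 = 259 kN.
Bearing governs: 259 kN.

259 kN (bearing governs)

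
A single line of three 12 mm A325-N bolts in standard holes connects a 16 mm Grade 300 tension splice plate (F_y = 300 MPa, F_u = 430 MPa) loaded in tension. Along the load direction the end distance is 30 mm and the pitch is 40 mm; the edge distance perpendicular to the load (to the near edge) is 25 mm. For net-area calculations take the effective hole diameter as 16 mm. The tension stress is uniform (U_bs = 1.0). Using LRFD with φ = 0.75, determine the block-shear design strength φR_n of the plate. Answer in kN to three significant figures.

304 kN

Shear plane L_v = 30 + 2·40 = 110 mm; A_gv = 110 × 16 = 1760 mm².
A_nv = (110 − 2.5·16) × 16 = 1120 mm².
A_nt = (25 − 0.5·16) × 16 = 272 mm².
0.6 F_u A_nv = 289 kN; 0.6 F_y A_gv = 316.8 kN → shear rupture governs the shear term.
R_n = 289 + 1.0 × 430 × 272 / 1000 = 405.9 kN.
Design strength φR_n = 0.75 × 405.9 = 304 kN.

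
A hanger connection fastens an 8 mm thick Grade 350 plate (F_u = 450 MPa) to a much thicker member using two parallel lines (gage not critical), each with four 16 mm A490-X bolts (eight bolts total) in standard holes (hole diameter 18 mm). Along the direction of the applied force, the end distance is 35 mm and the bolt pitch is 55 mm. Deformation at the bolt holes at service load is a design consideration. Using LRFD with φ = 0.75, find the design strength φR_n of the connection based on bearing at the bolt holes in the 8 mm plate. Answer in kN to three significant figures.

791 kN

Per bolt r_n = 1.2 l_c t F_u ≤ 2.4 d t F_u; upper limit = 2.4 × 16 × 8 × 450 / 1000 = 138.2 kN.
Edge bolt: l_c = 35 − 18/2 = 26 mm → 1.2 × 26 × 8 × 450 / 1000 = 112.3 → r_n = 112.3 kN.
Interior bolts: l_c = 55 − 18 = 37 mm → 1.2 × 37 × 8 × 450 / 1000 = 159.8 → r_n = 138.2 kN.
R_n = 2 × 112.3 + 6 × 138.2 = 1054 kN.
Design strength φR_n = 0.75 × 1054 = 791 kN.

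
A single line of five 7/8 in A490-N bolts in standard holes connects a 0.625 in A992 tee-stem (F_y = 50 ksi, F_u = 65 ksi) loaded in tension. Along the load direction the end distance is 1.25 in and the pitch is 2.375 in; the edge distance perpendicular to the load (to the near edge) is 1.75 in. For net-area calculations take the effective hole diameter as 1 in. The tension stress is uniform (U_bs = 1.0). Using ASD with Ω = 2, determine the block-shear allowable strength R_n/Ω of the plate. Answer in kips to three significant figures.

Shear plane L_v = 1.25 + 4·2.375 = 10.75 in; A_gv = 10.75 × 0.625 = 6.719 in².
A_nv = (10.75 − 4.5·1) × 0.625 = 3.906 in².
A_nt = (1.75 − 0.5·1) × 0.625 = 0.7812 in².
0.6 F_u A_nv = 152.3 kips; 0.6 F_y A_gv = 201.6 kips → shear rupture governs the shear term.
R_n = 152.3 + 1.0 × 65 × 0.7812 = 203.1 kips.
Allowable strength R_n/Ω = 203.1 / 2 = 102 kips.

102 kips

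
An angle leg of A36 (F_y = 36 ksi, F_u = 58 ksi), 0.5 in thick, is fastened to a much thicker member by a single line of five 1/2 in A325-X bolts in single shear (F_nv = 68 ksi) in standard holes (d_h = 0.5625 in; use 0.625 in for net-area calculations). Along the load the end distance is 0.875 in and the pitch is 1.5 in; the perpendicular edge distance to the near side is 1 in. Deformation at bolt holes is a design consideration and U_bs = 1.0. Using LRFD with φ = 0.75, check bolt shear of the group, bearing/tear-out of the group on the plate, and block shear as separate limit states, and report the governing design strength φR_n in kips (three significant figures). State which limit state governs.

Bolt shear: A_b = π·0.5²/4 = 0.1963 in²; R_n = 68 × 0.1963 × 5 × 1 = 66.76 kips → 0.75 × 66.76 = 50.1 kips.
Bearing: edge l_c = 0.5938, r_n = 20.66 kips; interior l_c = 0.9375, r_n = 32.62 kips; R_n = 20.66 + 4·32.62 = 151.2 kips → 113 kips.
Block shear: A_gv = 3.438, A_nv = 2.031, A_nt = 0.3438 in²; R_n = min(0.6F_uA_nv, 0.6F_yA_gv) + U_bs·F_u·A_nt = 90.62 kips → 68 kips.
Bolt shear governs: 50.1 kips.

50.1 kips (bolt shear governs)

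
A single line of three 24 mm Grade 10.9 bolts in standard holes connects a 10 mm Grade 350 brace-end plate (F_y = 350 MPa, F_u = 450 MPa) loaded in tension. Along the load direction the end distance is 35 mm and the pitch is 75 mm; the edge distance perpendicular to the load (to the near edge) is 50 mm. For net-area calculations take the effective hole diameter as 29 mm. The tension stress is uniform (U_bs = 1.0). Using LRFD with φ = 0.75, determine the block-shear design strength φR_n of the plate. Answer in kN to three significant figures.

Shear plane L_v = 35 + 2·75 = 185 mm; A_gv = 185 × 10 = 1850 mm².
A_nv = (185 − 2.5·29) × 10 = 1125 mm².
A_nt = (50 − 0.5·29) × 10 = 355 mm².
0.6 F_u A_nv = 303.8 kN; 0.6 F_y A_gv = 388.5 kN → shear rupture governs the shear term.
R_n = 303.8 + 1.0 × 450 × 355 / 1000 = 463.5 kN.
Design strength φR_n = 0.75 × 463.5 = 348 kN.

348 kN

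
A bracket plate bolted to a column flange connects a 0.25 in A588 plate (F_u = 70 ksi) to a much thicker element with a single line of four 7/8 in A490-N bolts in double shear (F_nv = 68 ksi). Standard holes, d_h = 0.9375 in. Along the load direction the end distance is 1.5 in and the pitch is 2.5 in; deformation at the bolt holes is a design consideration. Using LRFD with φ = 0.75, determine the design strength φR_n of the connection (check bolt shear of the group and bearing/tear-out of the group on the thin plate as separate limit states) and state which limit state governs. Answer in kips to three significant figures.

90.1 kips (bearing governs)

Bolt shear: A_b = π·0.875²/4 = 0.6013 in²; R_n = 68 × 0.6013 × 4 × 2 = 327.1 kips → 0.75 × 327.1 = 245 kips.
Bearing (1.2 l_c t F_u ≤ 2.4 d t F_u): upper limit = 2.4·0.875·0.25·70 = 36.75 kips.
  Edge l_c = 1.5 − 0.9375/2 = 1.031 → r_n = 21.66 kips; interior l_c = 2.5 − 0.9375 = 1.562 → r_n = 32.81 kips.
  R_n,bearing = 1·21.66 + 3·32.81 = 120.1 kips → 0.75 × 120.1 = 90.1 kips.
Bearing governs: 90.1 kips.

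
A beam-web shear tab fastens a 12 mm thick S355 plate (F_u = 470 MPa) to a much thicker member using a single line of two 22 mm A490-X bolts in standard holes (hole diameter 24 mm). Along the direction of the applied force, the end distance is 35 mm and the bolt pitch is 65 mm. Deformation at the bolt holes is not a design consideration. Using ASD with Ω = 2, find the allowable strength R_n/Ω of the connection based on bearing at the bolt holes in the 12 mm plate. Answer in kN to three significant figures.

Per bolt r_n = 1.5 l_c t F_u ≤ 3.0 d t F_u; upper limit = 3.0 × 22 × 12 × 470 / 1000 = 372.2 kN.
Edge bolt: l_c = 35 − 24/2 = 23 mm → 1.5 × 23 × 12 × 470 / 1000 = 194.6 → r_n = 194.6 kN.
Interior bolts: l_c = 65 − 24 = 41 mm → 1.5 × 41 × 12 × 470 / 1000 = 346.9 → r_n = 346.9 kN.
R_n = 1 × 194.6 + 1 × 346.9 = 541.4 kN.
Allowable strength R_n/Ω = 541.4 / 2 = 271 kN.

271 kN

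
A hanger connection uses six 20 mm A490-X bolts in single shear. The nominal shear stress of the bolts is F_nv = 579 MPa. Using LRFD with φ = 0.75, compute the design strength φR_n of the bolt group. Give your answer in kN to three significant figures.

819 kN

A_b = π × 20² / 4 = 314.2 mm².
R_n = F_nv · A_b · n · n_s = 579 × 314.2 × 6 × 1 / 1000 = 1091 kN.
Design strength φR_n = 0.75 × 1091 = 819 kN.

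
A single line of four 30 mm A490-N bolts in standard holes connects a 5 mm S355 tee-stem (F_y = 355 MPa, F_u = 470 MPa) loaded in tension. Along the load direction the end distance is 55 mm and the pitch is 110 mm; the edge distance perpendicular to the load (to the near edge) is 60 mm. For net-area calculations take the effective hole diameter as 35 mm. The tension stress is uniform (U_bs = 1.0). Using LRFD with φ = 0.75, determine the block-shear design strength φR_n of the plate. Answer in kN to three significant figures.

352 kN

Shear plane L_v = 55 + 3·110 = 385 mm; A_gv = 385 × 5 = 1925 mm².
A_nv = (385 − 3.5·35) × 5 = 1312 mm².
A_nt = (60 − 0.5·35) × 5 = 212.5 mm².
0.6 F_u A_nv = 370.1 kN; 0.6 F_y A_gv = 410 kN → shear rupture governs the shear term.
R_n = 370.1 + 1.0 × 470 × 212.5 / 1000 = 470 kN.
Design strength φR_n = 0.75 × 470 = 352 kN.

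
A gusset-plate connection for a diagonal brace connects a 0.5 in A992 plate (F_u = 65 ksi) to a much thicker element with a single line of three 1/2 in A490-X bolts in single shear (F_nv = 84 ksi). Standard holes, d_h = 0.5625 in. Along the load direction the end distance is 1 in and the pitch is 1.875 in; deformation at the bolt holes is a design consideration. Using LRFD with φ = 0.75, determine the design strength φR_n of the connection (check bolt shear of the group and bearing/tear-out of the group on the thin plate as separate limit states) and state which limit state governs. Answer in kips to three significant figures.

37.1 kips (bolt shear governs)

Bolt shear: A_b = π·0.5²/4 = 0.1963 in²; R_n = 84 × 0.1963 × 3 × 1 = 49.48 kips → 0.75 × 49.48 = 37.1 kips.
Bearing (1.2 l_c t F_u ≤ 2.4 d t F_u): upper limit = 2.4·0.5·0.5·65 = 39 kips.
  Edge l_c = 1 − 0.5625/2 = 0.7188 → r_n = 28.03 kips; interior l_c = 1.875 − 0.5625 = 1.312 → r_n = 39 kips.
  R_n,bearing = 1·28.03 + 2·39 = 106 kips → 0.75 × 106 = 79.5 kips.
Bolt shear governs: 37.1 kips.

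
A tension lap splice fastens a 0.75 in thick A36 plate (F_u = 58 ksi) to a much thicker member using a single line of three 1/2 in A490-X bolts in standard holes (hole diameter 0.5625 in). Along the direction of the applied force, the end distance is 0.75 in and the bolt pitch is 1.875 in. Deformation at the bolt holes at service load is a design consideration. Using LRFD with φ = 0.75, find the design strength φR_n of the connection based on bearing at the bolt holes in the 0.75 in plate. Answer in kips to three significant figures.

Per bolt r_n = 1.2 l_c t F_u ≤ 2.4 d t F_u; upper limit = 2.4 × 0.5 × 0.75 × 58 = 52.2 kips.
Edge bolt: l_c = 0.75 − 0.5625/2 = 0.4688 in → 1.2 × 0.4688 × 0.75 × 58 = 24.47 → r_n = 24.47 kips.
Interior bolts: l_c = 1.875 − 0.5625 = 1.312 in → 1.2 × 1.312 × 0.75 × 58 = 68.51 → r_n = 52.2 kips.
R_n = 1 × 24.47 + 2 × 52.2 = 128.9 kips.
Design strength φR_n = 0.75 × 128.9 = 96.7 kips.

96.7 kips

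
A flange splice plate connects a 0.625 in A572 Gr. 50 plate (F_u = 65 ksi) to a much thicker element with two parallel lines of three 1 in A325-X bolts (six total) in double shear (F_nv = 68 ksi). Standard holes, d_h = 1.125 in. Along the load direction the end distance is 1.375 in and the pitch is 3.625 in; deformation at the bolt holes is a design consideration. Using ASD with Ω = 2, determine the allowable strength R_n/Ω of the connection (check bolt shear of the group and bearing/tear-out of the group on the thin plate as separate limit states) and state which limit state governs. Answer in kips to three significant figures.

235 kips (bearing governs)

Bolt shear: A_b = π·1²/4 = 0.7854 in²; R_n = 68 × 0.7854 × 6 × 2 = 640.9 kips → 640.9 / 2 = 320 kips.
Bearing (1.2 l_c t F_u ≤ 2.4 d t F_u): upper limit = 2.4·1·0.625·65 = 97.5 kips.
  Edge l_c = 1.375 − 1.125/2 = 0.8125 → r_n = 39.61 kips; interior l_c = 3.625 − 1.125 = 2.5 → r_n = 97.5 kips.
  R_n,bearing = 2·39.61 + 4·97.5 = 469.2 kips → 469.2 / 2 = 235 kips.
Bearing governs: 235 kips.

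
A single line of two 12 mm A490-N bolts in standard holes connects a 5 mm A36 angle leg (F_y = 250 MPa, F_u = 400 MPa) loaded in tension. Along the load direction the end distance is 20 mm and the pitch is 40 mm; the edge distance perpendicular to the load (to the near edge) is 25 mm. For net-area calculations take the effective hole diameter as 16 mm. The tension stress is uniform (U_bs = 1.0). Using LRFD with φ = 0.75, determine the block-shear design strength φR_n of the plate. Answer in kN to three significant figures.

Shear plane L_v = 20 + 1·40 = 60 mm; A_gv = 60 × 5 = 300 mm².
A_nv = (60 − 1.5·16) × 5 = 180 mm².
A_nt = (25 − 0.5·16) × 5 = 85 mm².
0.6 F_u A_nv = 43.2 kN; 0.6 F_y A_gv = 45 kN → shear rupture governs the shear term.
R_n = 43.2 + 1.0 × 400 × 85 / 1000 = 77.2 kN.
Design strength φR_n = 0.75 × 77.2 = 57.9 kN.

57.9 kN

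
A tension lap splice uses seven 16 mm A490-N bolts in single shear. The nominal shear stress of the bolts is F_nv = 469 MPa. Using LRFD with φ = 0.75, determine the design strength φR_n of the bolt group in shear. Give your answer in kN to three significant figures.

A_b = π × 16² / 4 = 201.1 mm².
R_n = F_nv · A_b · n · n_s = 469 × 201.1 × 7 × 1 / 1000 = 660.1 kN.
Design strength φR_n = 0.75 × 660.1 = 495 kN.

495 kN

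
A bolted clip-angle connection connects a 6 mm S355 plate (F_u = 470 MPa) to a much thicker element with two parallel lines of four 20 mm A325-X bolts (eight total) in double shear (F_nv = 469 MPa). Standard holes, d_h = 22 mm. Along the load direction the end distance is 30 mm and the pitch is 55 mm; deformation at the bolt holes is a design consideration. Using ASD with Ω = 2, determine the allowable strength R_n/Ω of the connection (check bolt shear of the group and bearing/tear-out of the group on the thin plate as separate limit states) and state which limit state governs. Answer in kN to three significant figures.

399 kN (bearing governs)

Bolt shear: A_b = π·20²/4 = 314.2 mm²; R_n = 469 × 314.2 × 8 × 2 / 1000 = 2357 kN → 2357 / 2 = 1180 kN.
Bearing (1.2 l_c t F_u ≤ 2.4 d t F_u): upper limit = 2.4·20·6·470 / 1000 = 135.4 kN.
  Edge l_c = 30 − 22/2 = 19 → r_n = 64.3 kN; interior l_c = 55 − 22 = 33 → r_n = 111.7 kN.
  R_n,bearing = 2·64.3 + 6·111.7 = 798.6 kN → 798.6 / 2 = 399 kN.
Bearing governs: 399 kN.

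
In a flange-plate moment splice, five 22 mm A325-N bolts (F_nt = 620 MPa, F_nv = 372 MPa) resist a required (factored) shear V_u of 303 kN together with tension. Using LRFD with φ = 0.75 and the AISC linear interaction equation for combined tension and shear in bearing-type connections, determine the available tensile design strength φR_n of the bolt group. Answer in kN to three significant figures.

A_b = π·22²/4 = 380.1 mm²; f_rv = 303 × 1000 / (5 × 380.1) = 159.4 MPa.
F'_nt = 1.3 F_nt − (F_nt / φF_nv) f_rv = 1.3·620 − (620/(0.75·372))·159.4 = 451.7 MPa, capped at F_nt → F'_nt = 451.7 MPa.
R_n = F'_nt · A_b · n = 451.7 × 380.1 × 5 / 1000 = 858.6 kN.
Design strength φR_n = 0.75 × 858.6 = 644 kN.

644 kN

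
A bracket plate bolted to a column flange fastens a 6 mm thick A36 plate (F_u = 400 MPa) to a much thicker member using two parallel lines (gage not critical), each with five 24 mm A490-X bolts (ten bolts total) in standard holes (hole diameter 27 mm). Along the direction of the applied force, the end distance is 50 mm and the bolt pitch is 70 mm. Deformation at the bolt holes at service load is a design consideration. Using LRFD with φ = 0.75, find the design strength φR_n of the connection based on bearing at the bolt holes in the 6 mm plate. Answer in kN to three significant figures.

Per bolt r_n = 1.2 l_c t F_u ≤ 2.4 d t F_u; upper limit = 2.4 × 24 × 6 × 400 / 1000 = 138.2 kN.
Edge bolt: l_c = 50 − 27/2 = 36.5 mm → 1.2 × 36.5 × 6 × 400 / 1000 = 105.1 → r_n = 105.1 kN.
Interior bolts: l_c = 70 − 27 = 43 mm → 1.2 × 43 × 6 × 400 / 1000 = 123.8 → r_n = 123.8 kN.
R_n = 2 × 105.1 + 8 × 123.8 = 1201 kN.
Design strength φR_n = 0.75 × 1201 = 901 kN.

901 kN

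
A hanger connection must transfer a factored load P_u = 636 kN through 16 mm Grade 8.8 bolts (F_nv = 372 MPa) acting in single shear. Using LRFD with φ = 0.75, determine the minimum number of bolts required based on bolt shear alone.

12 bolts

A_b = π·16²/4 = 201.1 mm².
Per-bolt design strength φR_n = 0.75 × 372 × 201.1 × 1 / 1000 = 56.1 kN.
n ≥ 636 / 56.1 = 11.34 → use 12 bolts.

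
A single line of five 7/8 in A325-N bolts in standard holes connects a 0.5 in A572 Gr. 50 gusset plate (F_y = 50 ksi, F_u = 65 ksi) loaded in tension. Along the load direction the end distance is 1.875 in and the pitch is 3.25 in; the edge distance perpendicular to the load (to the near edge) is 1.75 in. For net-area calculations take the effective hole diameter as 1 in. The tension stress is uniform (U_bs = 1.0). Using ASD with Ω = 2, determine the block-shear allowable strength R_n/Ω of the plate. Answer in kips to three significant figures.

Shear plane L_v = 1.875 + 4·3.25 = 14.88 in; A_gv = 14.88 × 0.5 = 7.438 in².
A_nv = (14.88 − 4.5·1) × 0.5 = 5.188 in².
A_nt = (1.75 − 0.5·1) × 0.5 = 0.625 in².
0.6 F_u A_nv = 202.3 kips; 0.6 F_y A_gv = 223.1 kips → shear rupture governs the shear term.
R_n = 202.3 + 1.0 × 65 × 0.625 = 242.9 kips.
Allowable strength R_n/Ω = 242.9 / 2 = 121 kips.

121 kips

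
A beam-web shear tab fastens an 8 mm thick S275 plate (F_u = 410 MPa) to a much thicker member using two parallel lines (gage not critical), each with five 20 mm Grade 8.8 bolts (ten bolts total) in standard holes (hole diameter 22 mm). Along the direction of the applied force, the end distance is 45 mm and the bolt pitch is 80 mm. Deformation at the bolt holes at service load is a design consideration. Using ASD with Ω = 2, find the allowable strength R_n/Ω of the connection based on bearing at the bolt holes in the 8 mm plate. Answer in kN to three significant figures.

764 kN

Per bolt r_n = 1.2 l_c t F_u ≤ 2.4 d t F_u; upper limit = 2.4 × 20 × 8 × 410 / 1000 = 157.4 kN.
Edge bolt: l_c = 45 − 22/2 = 34 mm → 1.2 × 34 × 8 × 410 / 1000 = 133.8 → r_n = 133.8 kN.
Interior bolts: l_c = 80 − 22 = 58 mm → 1.2 × 58 × 8 × 410 / 1000 = 228.3 → r_n = 157.4 kN.
R_n = 2 × 133.8 + 8 × 157.4 = 1527 kN.
Allowable strength R_n/Ω = 1527 / 2 = 764 kN.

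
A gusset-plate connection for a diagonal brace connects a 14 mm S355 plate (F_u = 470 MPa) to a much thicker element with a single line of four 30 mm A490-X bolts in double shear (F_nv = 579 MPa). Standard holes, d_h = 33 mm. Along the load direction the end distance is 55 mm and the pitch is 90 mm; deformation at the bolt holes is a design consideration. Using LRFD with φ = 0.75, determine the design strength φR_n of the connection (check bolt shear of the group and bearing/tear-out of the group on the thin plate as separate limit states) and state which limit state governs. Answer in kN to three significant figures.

Bolt shear: A_b = π·30²/4 = 706.9 mm²; R_n = 579 × 706.9 × 4 × 2 / 1000 = 3274 kN → 0.75 × 3274 = 2460 kN.
Bearing (1.2 l_c t F_u ≤ 2.4 d t F_u): upper limit = 2.4·30·14·470 / 1000 = 473.8 kN.
  Edge l_c = 55 − 33/2 = 38.5 → r_n = 304 kN; interior l_c = 90 − 33 = 57 → r_n = 450.1 kN.
  R_n,bearing = 1·304 + 3·450.1 = 1654 kN → 0.75 × 1654 = 1240 kN.
Bearing governs: 1240 kN.

1240 kN (bearing governs)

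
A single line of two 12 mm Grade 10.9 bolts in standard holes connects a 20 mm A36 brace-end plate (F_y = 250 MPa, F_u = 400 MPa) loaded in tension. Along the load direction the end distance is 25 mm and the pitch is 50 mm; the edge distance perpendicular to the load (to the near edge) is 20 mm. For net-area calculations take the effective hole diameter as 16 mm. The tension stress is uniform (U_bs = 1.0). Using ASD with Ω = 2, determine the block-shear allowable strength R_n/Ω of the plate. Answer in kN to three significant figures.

Shear plane L_v = 25 + 1·50 = 75 mm; A_gv = 75 × 20 = 1500 mm².
A_nv = (75 − 1.5·16) × 20 = 1020 mm².
A_nt = (20 − 0.5·16) × 20 = 240 mm².
0.6 F_u A_nv = 244.8 kN; 0.6 F_y A_gv = 225 kN → shear yielding governs the shear term.
R_n = 225 + 1.0 × 400 × 240 / 1000 = 321 kN.
Allowable strength R_n/Ω = 321 / 2 = 160 kN.

160 kN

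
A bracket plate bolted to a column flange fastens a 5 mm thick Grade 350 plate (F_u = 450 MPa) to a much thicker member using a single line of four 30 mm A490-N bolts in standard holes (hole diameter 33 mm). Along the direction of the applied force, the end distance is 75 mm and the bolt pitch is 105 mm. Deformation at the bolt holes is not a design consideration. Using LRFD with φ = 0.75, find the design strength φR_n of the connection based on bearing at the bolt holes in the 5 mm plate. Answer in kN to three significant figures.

Per bolt r_n = 1.5 l_c t F_u ≤ 3.0 d t F_u; upper limit = 3.0 × 30 × 5 × 450 / 1000 = 202.5 kN.
Edge bolt: l_c = 75 − 33/2 = 58.5 mm → 1.5 × 58.5 × 5 × 450 / 1000 = 197.4 → r_n = 197.4 kN.
Interior bolts: l_c = 105 − 33 = 72 mm → 1.5 × 72 × 5 × 450 / 1000 = 243 → r_n = 202.5 kN.
R_n = 1 × 197.4 + 3 × 202.5 = 804.9 kN.
Design strength φR_n = 0.75 × 804.9 = 604 kN.

604 kN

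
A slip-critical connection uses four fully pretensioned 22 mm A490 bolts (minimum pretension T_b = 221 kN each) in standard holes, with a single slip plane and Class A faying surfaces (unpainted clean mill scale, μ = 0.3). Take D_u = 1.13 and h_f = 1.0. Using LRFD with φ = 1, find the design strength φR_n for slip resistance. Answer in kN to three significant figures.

R_n = μ · D_u · h_f · T_b · n_s · n_b = 0.3 × 1.13 × 1.0 × 221 × 1 × 4 = 299.7 kN.
Design strength φR_n = 1 × 299.7 = 300 kN.

300 kN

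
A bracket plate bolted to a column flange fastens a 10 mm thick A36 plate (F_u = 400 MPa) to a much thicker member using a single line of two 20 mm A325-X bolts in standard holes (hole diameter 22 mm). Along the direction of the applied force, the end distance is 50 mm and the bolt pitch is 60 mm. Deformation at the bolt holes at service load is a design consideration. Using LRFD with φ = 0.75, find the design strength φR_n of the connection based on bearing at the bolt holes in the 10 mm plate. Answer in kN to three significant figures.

277 kN

Per bolt r_n = 1.2 l_c t F_u ≤ 2.4 d t F_u; upper limit = 2.4 × 20 × 10 × 400 / 1000 = 192 kN.
Edge bolt: l_c = 50 − 22/2 = 39 mm → 1.2 × 39 × 10 × 400 / 1000 = 187.2 → r_n = 187.2 kN.
Interior bolts: l_c = 60 − 22 = 38 mm → 1.2 × 38 × 10 × 400 / 1000 = 182.4 → r_n = 182.4 kN.
R_n = 1 × 187.2 + 1 × 182.4 = 369.6 kN.
Design strength φR_n = 0.75 × 369.6 = 277 kN.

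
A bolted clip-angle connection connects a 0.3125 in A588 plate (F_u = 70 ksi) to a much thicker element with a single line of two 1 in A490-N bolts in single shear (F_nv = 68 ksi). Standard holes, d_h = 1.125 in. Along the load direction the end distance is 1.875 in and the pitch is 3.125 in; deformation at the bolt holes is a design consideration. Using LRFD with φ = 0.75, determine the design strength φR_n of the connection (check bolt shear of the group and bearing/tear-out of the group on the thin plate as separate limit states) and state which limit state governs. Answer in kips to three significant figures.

Bolt shear: A_b = π·1²/4 = 0.7854 in²; R_n = 68 × 0.7854 × 2 × 1 = 106.8 kips → 0.75 × 106.8 = 80.1 kips.
Bearing (1.2 l_c t F_u ≤ 2.4 d t F_u): upper limit = 2.4·1·0.3125·70 = 52.5 kips.
  Edge l_c = 1.875 − 1.125/2 = 1.312 → r_n = 34.45 kips; interior l_c = 3.125 − 1.125 = 2 → r_n = 52.5 kips.
  R_n,bearing = 1·34.45 + 1·52.5 = 86.95 kips → 0.75 × 86.95 = 65.2 kips.
Bearing governs: 65.2 kips.

65.2 kips (bearing governs)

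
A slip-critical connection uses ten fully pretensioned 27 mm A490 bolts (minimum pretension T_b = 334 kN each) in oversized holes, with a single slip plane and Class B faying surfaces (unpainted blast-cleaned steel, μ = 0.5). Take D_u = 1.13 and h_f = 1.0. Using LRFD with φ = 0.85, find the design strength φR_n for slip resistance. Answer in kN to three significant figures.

R_n = μ · D_u · h_f · T_b · n_s · n_b = 0.5 × 1.13 × 1.0 × 334 × 1 × 10 = 1887 kN.
Design strength φR_n = 0.85 × 1887 = 1600 kN.

1600 kN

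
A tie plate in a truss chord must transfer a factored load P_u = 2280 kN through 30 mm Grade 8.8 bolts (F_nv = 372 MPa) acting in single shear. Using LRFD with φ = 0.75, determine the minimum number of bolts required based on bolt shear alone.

A_b = π·30²/4 = 706.9 mm².
Per-bolt design strength φR_n = 0.75 × 372 × 706.9 × 1 / 1000 = 197.2 kN.
n ≥ 2280 / 197.2 = 11.56 → use 12 bolts.

12 bolts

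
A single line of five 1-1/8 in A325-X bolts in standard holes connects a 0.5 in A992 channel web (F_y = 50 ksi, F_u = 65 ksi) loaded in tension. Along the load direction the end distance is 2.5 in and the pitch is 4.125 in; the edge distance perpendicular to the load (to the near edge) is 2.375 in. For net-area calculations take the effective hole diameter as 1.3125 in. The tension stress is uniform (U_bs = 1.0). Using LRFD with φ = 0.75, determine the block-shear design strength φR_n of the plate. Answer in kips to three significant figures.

233 kips

Shear plane L_v = 2.5 + 4·4.125 = 19 in; A_gv = 19 × 0.5 = 9.5 in².
A_nv = (19 − 4.5·1.3125) × 0.5 = 6.547 in².
A_nt = (2.375 − 0.5·1.3125) × 0.5 = 0.8594 in².
0.6 F_u A_nv = 255.3 kips; 0.6 F_y A_gv = 285 kips → shear rupture governs the shear term.
R_n = 255.3 + 1.0 × 65 × 0.8594 = 311.2 kips.
Design strength φR_n = 0.75 × 311.2 = 233 kips.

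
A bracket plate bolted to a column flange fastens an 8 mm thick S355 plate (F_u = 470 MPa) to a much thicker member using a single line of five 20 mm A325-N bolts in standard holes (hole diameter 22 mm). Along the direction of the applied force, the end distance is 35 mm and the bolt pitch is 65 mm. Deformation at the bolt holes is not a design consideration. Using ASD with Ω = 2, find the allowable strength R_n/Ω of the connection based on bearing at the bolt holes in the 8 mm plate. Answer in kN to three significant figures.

519 kN

Per bolt r_n = 1.5 l_c t F_u ≤ 3.0 d t F_u; upper limit = 3.0 × 20 × 8 × 470 / 1000 = 225.6 kN.
Edge bolt: l_c = 35 − 22/2 = 24 mm → 1.5 × 24 × 8 × 470 / 1000 = 135.4 → r_n = 135.4 kN.
Interior bolts: l_c = 65 − 22 = 43 mm → 1.5 × 43 × 8 × 470 / 1000 = 242.5 → r_n = 225.6 kN.
R_n = 1 × 135.4 + 4 × 225.6 = 1038 kN.
Allowable strength R_n/Ω = 1038 / 2 = 519 kN.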